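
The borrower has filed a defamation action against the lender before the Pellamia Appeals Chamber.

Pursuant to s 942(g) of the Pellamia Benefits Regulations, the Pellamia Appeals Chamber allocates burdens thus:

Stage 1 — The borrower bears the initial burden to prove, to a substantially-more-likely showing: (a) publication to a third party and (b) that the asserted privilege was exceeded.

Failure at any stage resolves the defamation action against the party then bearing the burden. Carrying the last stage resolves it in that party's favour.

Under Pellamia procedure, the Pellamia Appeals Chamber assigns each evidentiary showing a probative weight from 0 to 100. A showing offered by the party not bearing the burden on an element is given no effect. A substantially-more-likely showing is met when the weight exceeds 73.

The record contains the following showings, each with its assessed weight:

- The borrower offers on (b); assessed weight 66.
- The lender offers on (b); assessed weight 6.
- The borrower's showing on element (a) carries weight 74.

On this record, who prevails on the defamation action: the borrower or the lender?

Stage 1 (borrower, a substantially-more-likely showing, weight exceeds 73): (a) 74 > 73 — meets; (b) 66 (lender's 6 disregarded) ≤ 73 — fails.
  The borrower does not carry Stage 1.
The lender prevails.

lender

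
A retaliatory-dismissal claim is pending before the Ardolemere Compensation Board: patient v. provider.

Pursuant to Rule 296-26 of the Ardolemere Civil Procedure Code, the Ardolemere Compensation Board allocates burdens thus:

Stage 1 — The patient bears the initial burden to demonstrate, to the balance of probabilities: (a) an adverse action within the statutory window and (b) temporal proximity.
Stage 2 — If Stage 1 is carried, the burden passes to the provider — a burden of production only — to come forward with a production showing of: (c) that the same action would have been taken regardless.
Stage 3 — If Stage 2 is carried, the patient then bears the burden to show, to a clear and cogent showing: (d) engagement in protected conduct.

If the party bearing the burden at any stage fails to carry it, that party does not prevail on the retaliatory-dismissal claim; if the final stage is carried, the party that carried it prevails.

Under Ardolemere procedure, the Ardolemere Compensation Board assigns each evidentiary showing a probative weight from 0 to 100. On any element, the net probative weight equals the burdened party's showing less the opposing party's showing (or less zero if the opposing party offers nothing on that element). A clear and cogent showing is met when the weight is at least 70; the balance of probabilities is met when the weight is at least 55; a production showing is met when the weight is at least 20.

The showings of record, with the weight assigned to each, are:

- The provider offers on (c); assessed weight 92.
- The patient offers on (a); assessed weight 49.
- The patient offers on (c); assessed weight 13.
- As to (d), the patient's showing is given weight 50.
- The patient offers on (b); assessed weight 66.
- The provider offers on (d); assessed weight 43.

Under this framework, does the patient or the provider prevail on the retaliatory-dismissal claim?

At Stage 1 the patient must meet the balance of probabilities (weight is at least 55): on (a) the weight is 49, < 55, so (a) does not meet the standard; on (b) the weight is 66, ≥ 55, so (b) meets the standard.
  Stage 1 not carried; the patient fails its burden.
The analysis ends at Stage 1; the provider prevails.

provider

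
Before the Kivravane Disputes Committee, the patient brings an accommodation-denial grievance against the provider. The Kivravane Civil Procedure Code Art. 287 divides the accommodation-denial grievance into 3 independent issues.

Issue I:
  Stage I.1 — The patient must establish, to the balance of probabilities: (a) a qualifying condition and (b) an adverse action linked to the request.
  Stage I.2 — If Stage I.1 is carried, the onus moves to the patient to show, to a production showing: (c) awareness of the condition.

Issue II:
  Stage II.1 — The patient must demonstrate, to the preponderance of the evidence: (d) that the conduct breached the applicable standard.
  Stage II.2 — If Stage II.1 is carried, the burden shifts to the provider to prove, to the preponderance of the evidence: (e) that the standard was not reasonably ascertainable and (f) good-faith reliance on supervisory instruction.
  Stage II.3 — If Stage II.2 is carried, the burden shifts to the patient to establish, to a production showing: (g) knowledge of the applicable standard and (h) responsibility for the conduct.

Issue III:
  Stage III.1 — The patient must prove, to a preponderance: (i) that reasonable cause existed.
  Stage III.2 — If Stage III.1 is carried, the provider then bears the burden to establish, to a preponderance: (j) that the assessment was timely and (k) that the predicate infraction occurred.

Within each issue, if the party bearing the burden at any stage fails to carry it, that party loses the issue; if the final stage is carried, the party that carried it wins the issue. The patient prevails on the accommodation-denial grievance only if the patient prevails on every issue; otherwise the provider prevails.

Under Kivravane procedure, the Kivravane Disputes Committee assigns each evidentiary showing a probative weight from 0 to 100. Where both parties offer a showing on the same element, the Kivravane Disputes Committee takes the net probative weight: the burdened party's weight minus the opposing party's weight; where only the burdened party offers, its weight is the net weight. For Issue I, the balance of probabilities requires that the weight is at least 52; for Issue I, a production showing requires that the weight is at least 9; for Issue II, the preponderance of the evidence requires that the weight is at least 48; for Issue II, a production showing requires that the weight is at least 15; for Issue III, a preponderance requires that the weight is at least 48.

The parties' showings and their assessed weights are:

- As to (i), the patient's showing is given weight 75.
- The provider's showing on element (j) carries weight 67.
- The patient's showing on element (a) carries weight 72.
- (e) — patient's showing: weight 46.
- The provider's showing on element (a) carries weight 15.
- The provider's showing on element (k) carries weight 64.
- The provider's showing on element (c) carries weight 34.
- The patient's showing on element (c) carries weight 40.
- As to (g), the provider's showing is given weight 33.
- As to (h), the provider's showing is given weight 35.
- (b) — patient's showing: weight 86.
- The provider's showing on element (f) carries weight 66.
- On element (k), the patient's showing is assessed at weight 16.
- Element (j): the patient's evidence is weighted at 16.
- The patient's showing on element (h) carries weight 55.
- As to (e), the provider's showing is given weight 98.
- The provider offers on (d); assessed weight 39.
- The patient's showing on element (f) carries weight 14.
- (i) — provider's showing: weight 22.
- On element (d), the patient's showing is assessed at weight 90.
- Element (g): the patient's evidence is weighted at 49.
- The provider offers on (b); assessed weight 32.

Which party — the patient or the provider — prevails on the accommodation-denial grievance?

provider

— Issue I —
At Stage I.1 the patient must meet the balance of probabilities (weight is at least 52): on (a) the weight is 72 less the opposing 15 gives net 57, ≥ 52, so (a) meets the standard; on (b) the weight is 86 less the opposing 32 gives net 54, ≥ 52, so (b) meets the standard.
  Stage I.1 carried; the burden remains with the patient.
At Stage I.2 the patient must meet a production showing (weight is at least 9): on (c) the weight is 40 less the opposing 34 gives net 6, < 9, so (c) does not meet the standard.
  Stage I.2 not carried; the patient fails its burden.
The provider prevails on this issue.
— Issue II —
Stage II.1 — burden on patient; standard: the preponderance of the evidence (weight is at least 48).
    (d): 90 − 39 = 51 ≥ 48 [met]
  Stage II.1 carried; the burden shifts to the provider.
Stage II.2 — burden on provider; standard: the preponderance of the evidence (weight is at least 48).
    (e): 98 − 46 = 52 ≥ 48 [met]
    (f): 66 − 14 = 52 ≥ 48 [met]
  Stage II.2 is satisfied; the onus moves to the patient.
Stage II.3 — burden on patient; standard: a production showing (weight is at least 15).
    (g): 49 − 33 = 16 ≥ 15 [met]
    (h): 55 − 35 = 20 ≥ 15 [met]
  All elements met at the final stage.
Every stage carried; the patient prevails on this issue.
— Issue III —
Stage III.1 — burden on patient; standard: a preponderance (weight is at least 48).
    (i): 75 − 22 = 53 ≥ 48 [met]
  All elements met. The burden passes to the provider.
Stage III.2 — burden on provider; standard: a preponderance (weight is at least 48).
    (j): 67 − 16 = 51 ≥ 48 [met]
    (k): 64 − 16 = 48 ≥ 48 [met]
  Stage III.2 carried; the final stage is satisfied.
All stages carried — the provider prevails on this issue.
Per-issue: Issue I → provider; Issue II → patient; Issue III → provider. The patient must prevail on every issue; overall, the provider prevails.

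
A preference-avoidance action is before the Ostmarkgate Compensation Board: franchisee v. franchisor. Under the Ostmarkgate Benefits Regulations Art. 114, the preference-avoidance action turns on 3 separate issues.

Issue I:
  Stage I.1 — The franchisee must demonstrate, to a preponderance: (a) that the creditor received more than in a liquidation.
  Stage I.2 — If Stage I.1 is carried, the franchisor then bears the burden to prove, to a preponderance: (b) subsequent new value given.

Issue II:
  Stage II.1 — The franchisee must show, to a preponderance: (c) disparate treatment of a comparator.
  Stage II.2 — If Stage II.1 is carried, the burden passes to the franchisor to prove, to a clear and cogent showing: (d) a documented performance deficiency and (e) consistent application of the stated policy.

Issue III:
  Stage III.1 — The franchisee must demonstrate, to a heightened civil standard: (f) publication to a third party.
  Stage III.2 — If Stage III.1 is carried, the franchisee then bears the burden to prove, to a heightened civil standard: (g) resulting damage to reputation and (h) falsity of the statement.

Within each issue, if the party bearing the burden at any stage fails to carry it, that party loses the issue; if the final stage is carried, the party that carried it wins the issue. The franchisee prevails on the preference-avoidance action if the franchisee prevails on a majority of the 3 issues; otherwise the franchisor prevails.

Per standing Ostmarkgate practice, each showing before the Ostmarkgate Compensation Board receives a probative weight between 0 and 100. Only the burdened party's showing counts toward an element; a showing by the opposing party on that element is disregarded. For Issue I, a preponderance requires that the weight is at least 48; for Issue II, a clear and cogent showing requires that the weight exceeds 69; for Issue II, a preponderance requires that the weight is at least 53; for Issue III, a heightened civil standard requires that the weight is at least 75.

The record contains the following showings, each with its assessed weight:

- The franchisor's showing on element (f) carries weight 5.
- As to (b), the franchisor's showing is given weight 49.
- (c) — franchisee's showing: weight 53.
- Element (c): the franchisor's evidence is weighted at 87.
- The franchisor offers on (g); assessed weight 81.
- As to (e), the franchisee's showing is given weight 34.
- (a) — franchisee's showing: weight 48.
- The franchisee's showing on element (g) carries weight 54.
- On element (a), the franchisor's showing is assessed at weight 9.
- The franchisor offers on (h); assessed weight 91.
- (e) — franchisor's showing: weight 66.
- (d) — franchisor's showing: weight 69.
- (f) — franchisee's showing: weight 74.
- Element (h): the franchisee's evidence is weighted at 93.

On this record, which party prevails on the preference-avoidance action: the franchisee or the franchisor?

franchisor

— Issue I —
Stage I.1 — burden on franchisee; standard: a preponderance (weight is at least 48).
    (a): 48 (franchisor's 9 disregarded) ≥ 48 [met]
  The franchisee carries Stage I.1; the franchisor now bears the burden.
Stage I.2 — burden on franchisor; standard: a preponderance (weight is at least 48).
    (b): 49 ≥ 48 [met]
  The franchisor carries the last stage.
With every stage satisfied, the franchisor prevails on this issue.
— Issue II —
Stage II.1 — burden on franchisee; standard: a preponderance (weight is at least 53).
    (c): 53 (franchisor's 87 disregarded) ≥ 53 [met]
  Stage II.1 is satisfied; the onus moves to the franchisor.
Stage II.2 — burden on franchisor; standard: a clear and cogent showing (weight exceeds 69).
    (d): 69 ≤ 69 [not met]
    (e): 66 (franchisee's 34 disregarded) ≤ 69 [not met]
  The franchisor does not carry Stage II.2.
The analysis ends at Stage II.2; the franchisee prevails on this issue.
— Issue III —
At Stage III.1 the franchisee must meet a heightened civil standard (weight is at least 75): on (f) the weight is 74 (the franchisor's 5 is given no effect), which does not reach 75, so (f) does not meet the standard.
  Stage III.1 not carried; the franchisee fails its burden.
The franchisor prevails on this issue.
Per-issue: Issue I → franchisor; Issue II → franchisee; Issue III → franchisor. The franchisee must prevail on a majority of issues; overall, the franchisor prevails.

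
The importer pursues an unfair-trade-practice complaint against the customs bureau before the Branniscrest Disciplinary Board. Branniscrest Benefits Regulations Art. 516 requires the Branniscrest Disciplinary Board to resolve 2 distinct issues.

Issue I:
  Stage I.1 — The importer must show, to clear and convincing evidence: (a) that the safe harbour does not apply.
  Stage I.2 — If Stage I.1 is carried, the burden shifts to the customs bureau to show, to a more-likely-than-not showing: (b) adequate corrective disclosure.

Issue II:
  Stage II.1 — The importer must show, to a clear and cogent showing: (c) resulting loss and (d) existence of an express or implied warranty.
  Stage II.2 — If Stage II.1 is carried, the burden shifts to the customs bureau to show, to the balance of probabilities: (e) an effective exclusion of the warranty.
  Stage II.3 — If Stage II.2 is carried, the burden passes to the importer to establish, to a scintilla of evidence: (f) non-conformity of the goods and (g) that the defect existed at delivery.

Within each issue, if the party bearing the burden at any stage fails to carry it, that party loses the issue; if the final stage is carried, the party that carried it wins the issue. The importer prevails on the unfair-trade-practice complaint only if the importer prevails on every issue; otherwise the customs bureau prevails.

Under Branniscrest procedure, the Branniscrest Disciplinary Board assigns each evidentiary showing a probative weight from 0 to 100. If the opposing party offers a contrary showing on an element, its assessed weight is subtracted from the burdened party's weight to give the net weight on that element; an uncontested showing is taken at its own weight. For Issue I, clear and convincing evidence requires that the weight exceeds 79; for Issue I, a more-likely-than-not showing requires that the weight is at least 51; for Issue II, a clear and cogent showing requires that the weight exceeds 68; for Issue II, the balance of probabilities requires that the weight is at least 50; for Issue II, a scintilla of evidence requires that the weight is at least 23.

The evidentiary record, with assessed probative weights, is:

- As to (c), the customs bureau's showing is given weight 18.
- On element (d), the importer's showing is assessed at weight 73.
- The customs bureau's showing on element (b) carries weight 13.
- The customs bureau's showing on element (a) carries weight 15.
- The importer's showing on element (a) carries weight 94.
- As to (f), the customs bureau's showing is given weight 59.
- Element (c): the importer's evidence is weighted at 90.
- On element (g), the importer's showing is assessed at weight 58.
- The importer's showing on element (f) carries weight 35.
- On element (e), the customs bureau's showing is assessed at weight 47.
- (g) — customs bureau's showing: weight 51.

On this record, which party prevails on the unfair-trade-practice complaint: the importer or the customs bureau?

customs bureau

— Issue I —
Stage I.1 (importer, clear and convincing evidence, weight exceeds 79): (a) net 94−15=79 ≤ 79 — fails.
  Stage I.1 not carried; the importer fails its burden.
So the customs bureau prevails on this issue.
— Issue II —
At Stage II.1 the importer must meet a clear and cogent showing (weight exceeds 68): on (c) the weight is 90 less the opposing 18 gives net 72, > 68, so (c) meets the standard; on (d) the weight is 73, > 68, so (d) meets the standard.
  The importer carries Stage II.1; the customs bureau now bears the burden.
At Stage II.2 the customs bureau must meet the balance of probabilities (weight is at least 50): on (e) the weight is 47, < 50, so (e) does not meet the standard.
  Not every element is met, so the customs bureau fails to carry Stage II.2.
The analysis ends at Stage II.2; the importer prevails on this issue.
Per-issue: Issue I → customs bureau; Issue II → importer. The importer must prevail on every issue; overall, the customs bureau prevails.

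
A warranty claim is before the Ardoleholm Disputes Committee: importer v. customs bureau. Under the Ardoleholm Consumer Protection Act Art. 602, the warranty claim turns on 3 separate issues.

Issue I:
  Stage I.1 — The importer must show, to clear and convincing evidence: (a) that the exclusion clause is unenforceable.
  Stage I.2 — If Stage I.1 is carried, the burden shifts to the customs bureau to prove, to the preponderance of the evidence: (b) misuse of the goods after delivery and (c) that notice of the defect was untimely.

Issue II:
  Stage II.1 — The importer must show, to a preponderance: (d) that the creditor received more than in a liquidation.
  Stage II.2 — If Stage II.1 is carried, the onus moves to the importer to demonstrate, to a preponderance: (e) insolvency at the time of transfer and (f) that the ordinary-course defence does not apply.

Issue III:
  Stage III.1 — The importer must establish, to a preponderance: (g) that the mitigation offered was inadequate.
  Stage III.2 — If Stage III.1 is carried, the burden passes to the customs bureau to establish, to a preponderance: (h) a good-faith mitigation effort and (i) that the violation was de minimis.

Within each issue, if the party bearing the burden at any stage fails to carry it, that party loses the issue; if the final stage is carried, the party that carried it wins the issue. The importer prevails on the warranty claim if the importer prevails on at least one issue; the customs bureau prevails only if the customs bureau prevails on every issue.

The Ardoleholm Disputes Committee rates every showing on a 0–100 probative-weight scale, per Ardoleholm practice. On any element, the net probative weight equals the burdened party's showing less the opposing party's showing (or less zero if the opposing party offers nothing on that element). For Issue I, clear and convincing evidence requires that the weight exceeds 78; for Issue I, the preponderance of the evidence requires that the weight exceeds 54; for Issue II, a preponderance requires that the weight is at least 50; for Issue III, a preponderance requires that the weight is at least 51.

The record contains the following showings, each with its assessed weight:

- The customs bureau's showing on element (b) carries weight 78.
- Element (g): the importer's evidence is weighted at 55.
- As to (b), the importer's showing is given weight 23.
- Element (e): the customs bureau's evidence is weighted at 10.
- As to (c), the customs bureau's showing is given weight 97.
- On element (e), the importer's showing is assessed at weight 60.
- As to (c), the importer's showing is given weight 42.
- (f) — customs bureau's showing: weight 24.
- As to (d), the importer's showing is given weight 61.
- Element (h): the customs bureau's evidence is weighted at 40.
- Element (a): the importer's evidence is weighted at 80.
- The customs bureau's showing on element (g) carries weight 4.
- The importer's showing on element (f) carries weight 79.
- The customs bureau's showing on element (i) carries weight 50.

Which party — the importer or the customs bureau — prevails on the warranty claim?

importer

— Issue I —
Stage I.1 (importer, clear and convincing evidence, weight exceeds 78): (a) 80 > 78 — meets.
  Stage I.1 is satisfied; the onus moves to the customs bureau.
Stage I.2 (customs bureau, the preponderance of the evidence, weight exceeds 54): (b) net 78−23=55 > 54 — meets; (c) net 97−42=55 > 54 — meets.
  Stage I.2 carried; the final stage is satisfied.
All stages carried — the customs bureau prevails on this issue.
— Issue II —
Stage II.1 (importer, a preponderance, weight is at least 50): (d) 61 ≥ 50 — meets.
  Stage II.1 is satisfied; the importer continues to bear the burden.
Stage II.2 (importer, a preponderance, weight is at least 50): (e) net 60−10=50 ≥ 50 — meets; (f) net 79−24=55 ≥ 50 — meets.
  All elements met at the final stage.
All stages carried — the importer prevails on this issue.
— Issue III —
At Stage III.1 the importer must meet a preponderance (weight is at least 51): on (g) the weight is 55 less the opposing 4 gives net 51, which does reach 51, so (g) meets the standard.
  Stage III.1 carried; the burden shifts to the customs bureau.
At Stage III.2 the customs bureau must meet a preponderance (weight is at least 51): on (h) the weight is 40, < 51, so (h) does not meet the standard; on (i) the weight is 50, < 51, so (i) does not meet the standard.
  Stage III.2 not carried; the customs bureau fails its burden.
So the importer prevails on this issue.
Per-issue: Issue I → customs bureau; Issue II → importer; Issue III → importer. The importer must prevail on at least one issue; overall, the importer prevails.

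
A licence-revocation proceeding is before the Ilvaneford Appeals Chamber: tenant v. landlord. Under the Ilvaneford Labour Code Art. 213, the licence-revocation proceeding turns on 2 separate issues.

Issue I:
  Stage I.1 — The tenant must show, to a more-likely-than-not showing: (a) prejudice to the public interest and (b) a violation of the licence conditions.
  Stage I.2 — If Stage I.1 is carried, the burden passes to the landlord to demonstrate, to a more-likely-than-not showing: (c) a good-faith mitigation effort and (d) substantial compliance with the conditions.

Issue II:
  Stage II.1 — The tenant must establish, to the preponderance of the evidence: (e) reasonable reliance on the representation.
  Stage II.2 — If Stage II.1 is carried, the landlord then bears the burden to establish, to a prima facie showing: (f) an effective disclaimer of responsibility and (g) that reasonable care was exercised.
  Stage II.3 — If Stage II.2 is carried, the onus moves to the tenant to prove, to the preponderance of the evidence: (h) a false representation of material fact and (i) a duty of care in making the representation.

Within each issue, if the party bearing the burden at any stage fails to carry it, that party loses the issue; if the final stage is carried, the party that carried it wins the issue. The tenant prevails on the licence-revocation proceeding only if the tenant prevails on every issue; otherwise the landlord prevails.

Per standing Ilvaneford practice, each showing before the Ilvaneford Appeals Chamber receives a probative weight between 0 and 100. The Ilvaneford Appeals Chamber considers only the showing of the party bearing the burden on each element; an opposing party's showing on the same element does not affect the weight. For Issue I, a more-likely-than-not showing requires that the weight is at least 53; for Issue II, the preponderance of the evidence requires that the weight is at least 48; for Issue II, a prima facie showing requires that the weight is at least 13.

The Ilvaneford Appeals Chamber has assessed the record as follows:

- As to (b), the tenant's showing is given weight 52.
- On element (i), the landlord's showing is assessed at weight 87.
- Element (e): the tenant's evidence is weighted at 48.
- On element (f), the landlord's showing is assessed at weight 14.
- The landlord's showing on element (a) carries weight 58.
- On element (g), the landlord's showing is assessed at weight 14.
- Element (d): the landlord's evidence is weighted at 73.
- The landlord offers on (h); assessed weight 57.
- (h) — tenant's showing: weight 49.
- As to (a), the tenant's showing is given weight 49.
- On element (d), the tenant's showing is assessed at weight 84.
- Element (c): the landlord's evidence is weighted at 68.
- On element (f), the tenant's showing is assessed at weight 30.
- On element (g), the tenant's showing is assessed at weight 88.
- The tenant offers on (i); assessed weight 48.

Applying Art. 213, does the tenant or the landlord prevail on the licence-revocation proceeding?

landlord

— Issue I —
Stage I.1 (tenant, a more-likely-than-not showing, weight is at least 53): (a) 49 (landlord's 58 disregarded) < 53 — fails; (b) 52 < 53 — fails.
  Not every element is met, so the tenant fails to carry Stage I.1.
The landlord prevails on this issue.
— Issue II —
Stage II.1 — burden on tenant; standard: the preponderance of the evidence (weight is at least 48).
    (e): 48 ≥ 48 [met]
  The tenant carries Stage II.1; the landlord now bears the burden.
Stage II.2 — burden on landlord; standard: a prima facie showing (weight is at least 13).
    (f): 14 (tenant's 30 disregarded) ≥ 13 [met]
    (g): 14 (tenant's 88 disregarded) ≥ 13 [met]
  The landlord carries Stage II.2; the tenant now bears the burden.
Stage II.3 — burden on tenant; standard: the preponderance of the evidence (weight is at least 48).
    (h): 49 (landlord's 57 disregarded) ≥ 48 [met]
    (i): 48 (landlord's 87 disregarded) ≥ 48 [met]
  Stage II.3 carried; the final stage is satisfied.
Every stage carried; the tenant prevails on this issue.
Per-issue: Issue I → landlord; Issue II → tenant. The tenant must prevail on every issue; overall, the landlord prevails.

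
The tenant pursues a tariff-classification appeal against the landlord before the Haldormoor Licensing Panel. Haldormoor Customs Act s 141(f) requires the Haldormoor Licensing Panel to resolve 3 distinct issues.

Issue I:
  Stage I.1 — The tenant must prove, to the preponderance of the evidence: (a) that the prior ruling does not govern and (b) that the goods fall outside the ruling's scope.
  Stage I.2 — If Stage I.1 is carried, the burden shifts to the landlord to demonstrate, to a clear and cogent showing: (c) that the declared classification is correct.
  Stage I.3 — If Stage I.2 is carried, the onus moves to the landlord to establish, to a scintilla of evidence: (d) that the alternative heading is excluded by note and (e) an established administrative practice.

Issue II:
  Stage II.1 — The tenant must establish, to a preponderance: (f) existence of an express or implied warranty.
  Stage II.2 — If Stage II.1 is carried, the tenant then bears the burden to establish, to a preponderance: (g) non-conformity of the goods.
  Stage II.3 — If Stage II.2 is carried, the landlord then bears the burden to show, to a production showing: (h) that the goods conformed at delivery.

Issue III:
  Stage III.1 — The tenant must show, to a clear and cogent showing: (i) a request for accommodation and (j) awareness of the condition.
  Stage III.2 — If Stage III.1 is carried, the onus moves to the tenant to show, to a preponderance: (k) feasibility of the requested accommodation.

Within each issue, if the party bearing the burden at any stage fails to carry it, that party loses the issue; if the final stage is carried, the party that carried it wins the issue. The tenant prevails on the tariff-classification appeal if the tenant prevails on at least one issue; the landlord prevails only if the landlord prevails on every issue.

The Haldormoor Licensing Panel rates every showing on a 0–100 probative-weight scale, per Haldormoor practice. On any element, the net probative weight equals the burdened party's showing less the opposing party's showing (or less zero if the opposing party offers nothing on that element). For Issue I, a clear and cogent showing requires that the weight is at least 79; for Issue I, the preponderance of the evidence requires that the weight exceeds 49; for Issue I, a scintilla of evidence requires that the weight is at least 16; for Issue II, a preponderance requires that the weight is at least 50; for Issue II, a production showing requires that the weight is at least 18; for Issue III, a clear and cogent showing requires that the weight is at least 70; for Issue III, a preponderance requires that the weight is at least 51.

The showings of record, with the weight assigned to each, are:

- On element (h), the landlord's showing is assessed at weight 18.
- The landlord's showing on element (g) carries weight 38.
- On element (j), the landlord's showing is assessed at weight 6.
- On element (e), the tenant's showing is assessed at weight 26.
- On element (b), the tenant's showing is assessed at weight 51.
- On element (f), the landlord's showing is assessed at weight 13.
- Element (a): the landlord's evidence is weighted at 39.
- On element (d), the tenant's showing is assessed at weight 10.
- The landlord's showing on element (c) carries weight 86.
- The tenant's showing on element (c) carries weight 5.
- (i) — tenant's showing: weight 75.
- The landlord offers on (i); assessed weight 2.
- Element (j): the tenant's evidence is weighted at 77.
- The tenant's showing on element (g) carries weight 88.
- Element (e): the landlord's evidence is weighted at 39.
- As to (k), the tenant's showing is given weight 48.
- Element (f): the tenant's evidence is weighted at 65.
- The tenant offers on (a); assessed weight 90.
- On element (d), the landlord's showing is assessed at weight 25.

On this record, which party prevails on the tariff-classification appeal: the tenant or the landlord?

tenant

— Issue I —
At Stage I.1 the tenant must meet the preponderance of the evidence (weight exceeds 49): on (a) the weight is 90 less the opposing 39 gives net 51, > 49, so (a) meets the standard; on (b) the weight is 51, which does exceed 49, so (b) meets the standard.
  Stage I.1 is satisfied; the onus moves to the landlord.
At Stage I.2 the landlord must meet a clear and cogent showing (weight is at least 79): on (c) the weight is 86 less the opposing 5 gives net 81, ≥ 79, so (c) meets the standard.
  All elements met. The landlord retains the burden for Stage I.3.
At Stage I.3 the landlord must meet a scintilla of evidence (weight is at least 16): on (d) the weight is 25 less the opposing 10 gives net 15, < 16, so (d) does not meet the standard; on (e) the weight is 39 less the opposing 26 gives net 13, which does not reach 16, so (e) does not meet the standard.
  Not every element is met, so the landlord fails to carry Stage I.3.
The tenant prevails on this issue.
— Issue II —
Stage II.1 — burden on tenant; standard: a preponderance (weight is at least 50).
    (f): 65 − 13 = 52 ≥ 50 [met]
  All elements met. The tenant retains the burden for Stage II.2.
Stage II.2 — burden on tenant; standard: a preponderance (weight is at least 50).
    (g): 88 − 38 = 50 ≥ 50 [met]
  The tenant carries Stage II.2; the landlord now bears the burden.
Stage II.3 — burden on landlord; standard: a production showing (weight is at least 18).
    (h): 18 ≥ 18 [met]
  The landlord carries the last stage.
Every stage carried; the landlord prevails on this issue.
— Issue III —
Stage III.1 (tenant, a clear and cogent showing, weight is at least 70): (i) net 75−2=73 ≥ 70 — meets; (j) net 77−6=71 ≥ 70 — meets.
  Stage III.1 is satisfied; the tenant continues to bear the burden.
Stage III.2 (tenant, a preponderance, weight is at least 51): (k) 48 < 51 — fails.
  Stage III.2 not carried; the tenant fails its burden.
So the landlord prevails on this issue.
Per-issue: Issue I → tenant; Issue II → landlord; Issue III → landlord. The tenant must prevail on at least one issue; overall, the tenant prevails.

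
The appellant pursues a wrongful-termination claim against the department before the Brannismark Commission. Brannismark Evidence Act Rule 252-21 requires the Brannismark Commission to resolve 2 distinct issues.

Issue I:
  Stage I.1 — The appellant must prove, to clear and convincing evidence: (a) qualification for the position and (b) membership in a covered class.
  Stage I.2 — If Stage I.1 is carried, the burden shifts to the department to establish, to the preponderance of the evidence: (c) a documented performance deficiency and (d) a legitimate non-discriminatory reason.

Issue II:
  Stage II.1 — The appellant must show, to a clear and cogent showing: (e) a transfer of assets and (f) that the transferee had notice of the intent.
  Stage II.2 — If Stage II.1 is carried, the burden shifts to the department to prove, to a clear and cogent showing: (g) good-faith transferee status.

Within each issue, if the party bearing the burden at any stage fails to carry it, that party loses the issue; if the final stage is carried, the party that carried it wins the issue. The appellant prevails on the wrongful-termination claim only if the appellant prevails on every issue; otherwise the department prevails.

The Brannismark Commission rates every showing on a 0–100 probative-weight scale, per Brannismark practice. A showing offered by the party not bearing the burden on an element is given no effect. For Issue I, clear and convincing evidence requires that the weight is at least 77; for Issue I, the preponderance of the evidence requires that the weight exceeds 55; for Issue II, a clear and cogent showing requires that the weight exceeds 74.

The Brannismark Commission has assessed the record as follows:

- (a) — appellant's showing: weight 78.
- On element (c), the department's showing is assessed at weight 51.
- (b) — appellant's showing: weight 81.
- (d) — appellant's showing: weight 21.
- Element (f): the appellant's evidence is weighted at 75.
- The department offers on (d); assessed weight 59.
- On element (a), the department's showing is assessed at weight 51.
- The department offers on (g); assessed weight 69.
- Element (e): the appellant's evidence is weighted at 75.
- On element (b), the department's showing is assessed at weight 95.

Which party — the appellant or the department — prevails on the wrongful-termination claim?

— Issue I —
Stage I.1 — burden on appellant; standard: clear and convincing evidence (weight is at least 77).
    (a): 78 (department's 51 disregarded) ≥ 77 [met]
    (b): 81 (department's 95 disregarded) ≥ 77 [met]
  Stage I.1 carried; the burden shifts to the department.
Stage I.2 — burden on department; standard: the preponderance of the evidence (weight exceeds 55).
    (c): 51 ≤ 55 [not met]
    (d): 59 (appellant's 21 disregarded) > 55 [met]
  Not every element is met, so the department fails to carry Stage I.2.
So the appellant prevails on this issue.
— Issue II —
Stage II.1 — burden on appellant; standard: a clear and cogent showing (weight exceeds 74).
    (e): 75 > 74 [met]
    (f): 75 > 74 [met]
  Stage II.1 carried; the burden shifts to the department.
Stage II.2 — burden on department; standard: a clear and cogent showing (weight exceeds 74).
    (g): 69 ≤ 74 [not met]
  The department does not carry Stage II.2.
The appellant prevails on this issue.
Per-issue: Issue I → appellant; Issue II → appellant. The appellant must prevail on every issue; overall, the appellant prevails.

appellant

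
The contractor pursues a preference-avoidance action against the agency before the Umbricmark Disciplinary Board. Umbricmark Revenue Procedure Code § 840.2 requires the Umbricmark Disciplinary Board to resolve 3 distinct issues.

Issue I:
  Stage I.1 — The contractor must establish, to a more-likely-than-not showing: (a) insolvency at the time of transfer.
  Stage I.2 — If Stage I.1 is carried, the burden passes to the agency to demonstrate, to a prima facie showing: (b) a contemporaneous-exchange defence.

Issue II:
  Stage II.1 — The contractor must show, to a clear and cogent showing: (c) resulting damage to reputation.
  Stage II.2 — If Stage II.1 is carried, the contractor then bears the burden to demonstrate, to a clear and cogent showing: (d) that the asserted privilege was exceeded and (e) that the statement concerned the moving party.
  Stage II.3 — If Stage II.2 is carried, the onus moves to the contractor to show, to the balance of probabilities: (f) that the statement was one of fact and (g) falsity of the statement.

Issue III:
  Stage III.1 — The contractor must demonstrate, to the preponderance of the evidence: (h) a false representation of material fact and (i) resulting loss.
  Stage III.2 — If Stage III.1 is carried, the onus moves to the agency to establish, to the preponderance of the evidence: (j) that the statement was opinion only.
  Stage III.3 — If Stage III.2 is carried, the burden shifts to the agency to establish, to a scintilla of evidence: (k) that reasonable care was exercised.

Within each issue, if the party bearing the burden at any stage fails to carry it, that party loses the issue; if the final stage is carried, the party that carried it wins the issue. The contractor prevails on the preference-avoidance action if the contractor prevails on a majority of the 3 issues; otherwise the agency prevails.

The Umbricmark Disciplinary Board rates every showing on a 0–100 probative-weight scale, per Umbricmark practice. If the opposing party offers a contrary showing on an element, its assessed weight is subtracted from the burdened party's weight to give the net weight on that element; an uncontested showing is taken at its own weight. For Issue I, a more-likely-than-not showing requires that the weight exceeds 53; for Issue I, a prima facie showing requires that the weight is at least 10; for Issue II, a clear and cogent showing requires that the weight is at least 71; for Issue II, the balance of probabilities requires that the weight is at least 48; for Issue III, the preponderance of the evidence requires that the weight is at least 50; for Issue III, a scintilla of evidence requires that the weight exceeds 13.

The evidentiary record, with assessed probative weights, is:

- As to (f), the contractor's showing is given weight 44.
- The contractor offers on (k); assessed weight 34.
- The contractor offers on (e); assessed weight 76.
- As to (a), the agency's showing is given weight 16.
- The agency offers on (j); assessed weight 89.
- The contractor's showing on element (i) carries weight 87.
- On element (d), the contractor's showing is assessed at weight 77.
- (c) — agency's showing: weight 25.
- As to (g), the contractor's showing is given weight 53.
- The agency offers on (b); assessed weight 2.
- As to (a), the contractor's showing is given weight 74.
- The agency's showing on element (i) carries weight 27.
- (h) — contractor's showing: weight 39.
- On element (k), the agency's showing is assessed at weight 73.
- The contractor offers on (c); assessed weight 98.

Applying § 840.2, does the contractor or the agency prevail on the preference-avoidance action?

— Issue I —
Stage I.1 (contractor, a more-likely-than-not showing, weight exceeds 53): (a) net 74−16=58 > 53 — meets.
  Stage I.1 is satisfied; the onus moves to the agency.
Stage I.2 (agency, a prima facie showing, weight is at least 10): (b) 2 < 10 — fails.
  Stage I.2 not carried; the agency fails its burden.
The contractor prevails on this issue.
— Issue II —
At Stage II.1 the contractor must meet a clear and cogent showing (weight is at least 71): on (c) the weight is 98 less the opposing 25 gives net 73, which does reach 71, so (c) meets the standard.
  Stage II.1 is satisfied; the contractor continues to bear the burden.
At Stage II.2 the contractor must meet a clear and cogent showing (weight is at least 71): on (d) the weight is 77, which does reach 71, so (d) meets the standard; on (e) the weight is 76, which does reach 71, so (e) meets the standard.
  All elements met. The contractor retains the burden for Stage II.3.
At Stage II.3 the contractor must meet the balance of probabilities (weight is at least 48): on (f) the weight is 44, which does not reach 48, so (f) does not meet the standard; on (g) the weight is 53, ≥ 48, so (g) meets the standard.
  Not every element is met, so the contractor fails to carry Stage II.3.
The analysis ends at Stage II.3; the agency prevails on this issue.
— Issue III —
Stage III.1 — burden on contractor; standard: the preponderance of the evidence (weight is at least 50).
    (h): 39 < 50 [not met]
    (i): 87 − 27 = 60 ≥ 50 [met]
  The contractor does not carry Stage III.1.
So the agency prevails on this issue.
Per-issue: Issue I → contractor; Issue II → agency; Issue III → agency. The contractor must prevail on a majority of issues; overall, the agency prevails.

agency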